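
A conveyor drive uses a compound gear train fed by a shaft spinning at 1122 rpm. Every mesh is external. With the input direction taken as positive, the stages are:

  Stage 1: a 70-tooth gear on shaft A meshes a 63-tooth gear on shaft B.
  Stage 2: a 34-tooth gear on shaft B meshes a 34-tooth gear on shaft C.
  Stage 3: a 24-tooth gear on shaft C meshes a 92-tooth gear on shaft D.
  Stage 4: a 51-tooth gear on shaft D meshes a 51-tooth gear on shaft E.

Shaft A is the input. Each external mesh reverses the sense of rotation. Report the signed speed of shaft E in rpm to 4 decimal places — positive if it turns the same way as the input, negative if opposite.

Stage 1 [70T→63T]: ω = 1122.0000×70/63 = 1246.6667 rpm, dir flips to −; running = −1246.6667
Stage 2 [34T→34T]: ω = 1246.6667×34/34 = 1246.6667 rpm, dir flips to +; running = +1246.6667
Stage 3 [24T→92T]: ω = 1246.6667×24/92 = 325.2174 rpm, dir flips to −; running = −325.2174
Stage 4 [51T→51T]: ω = 325.2174×51/51 = 325.2174 rpm, dir flips to +; running = +325.2174

+325.2174 rpm (same as input, |ω| = 325.2174 rpm)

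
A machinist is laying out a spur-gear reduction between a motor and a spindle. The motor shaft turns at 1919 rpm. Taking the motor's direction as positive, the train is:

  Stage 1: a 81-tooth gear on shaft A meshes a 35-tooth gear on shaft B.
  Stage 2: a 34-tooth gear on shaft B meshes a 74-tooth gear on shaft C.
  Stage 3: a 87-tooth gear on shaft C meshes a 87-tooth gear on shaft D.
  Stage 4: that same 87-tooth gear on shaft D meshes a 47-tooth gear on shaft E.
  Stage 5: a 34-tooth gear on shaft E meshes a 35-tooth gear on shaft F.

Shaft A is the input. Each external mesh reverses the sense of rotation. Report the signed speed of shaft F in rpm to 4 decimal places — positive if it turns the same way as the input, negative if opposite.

Stage 1 [81T→35T]: ω = 1919.0000×81/35 = 4441.1143 rpm, dir flips to −; running = −4441.1143
Stage 2 [34T→74T]: ω = 4441.1143×34/74 = 2040.5120 rpm, dir flips to +; running = +2040.5120
Stage 3 [87T→87T]: ω = 2040.5120×87/87 = 2040.5120 rpm, dir flips to −; running = −2040.5120
Stage 4 [87T→47T]: ω = 2040.5120×87/47 = 3777.1179 rpm, dir flips to +; running = +3777.1179
Stage 5 [34T→35T]: ω = 3777.1179×34/35 = 3669.2002 rpm, dir flips to −; running = −3669.2002

-3669.2002 rpm (opposite to input, |ω| = 3669.2002 rpm)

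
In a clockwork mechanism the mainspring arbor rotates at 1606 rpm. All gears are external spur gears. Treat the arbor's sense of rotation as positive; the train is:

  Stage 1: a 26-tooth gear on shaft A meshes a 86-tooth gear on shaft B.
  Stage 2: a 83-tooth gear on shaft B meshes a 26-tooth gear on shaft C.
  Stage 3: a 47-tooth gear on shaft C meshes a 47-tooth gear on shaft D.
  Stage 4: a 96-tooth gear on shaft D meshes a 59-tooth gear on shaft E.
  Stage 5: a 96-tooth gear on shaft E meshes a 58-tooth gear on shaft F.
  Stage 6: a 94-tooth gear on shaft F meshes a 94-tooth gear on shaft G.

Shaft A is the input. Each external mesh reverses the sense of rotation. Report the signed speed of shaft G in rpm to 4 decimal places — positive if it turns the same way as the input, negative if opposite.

Stage 1 [26T→86T]: ω = 1606.0000×26/86 = 485.5349 rpm, dir flips to −; running = −485.5349
Stage 2 [83T→26T]: ω = 485.5349×83/26 = 1549.9767 rpm, dir flips to +; running = +1549.9767
Stage 3 [47T→47T]: ω = 1549.9767×47/47 = 1549.9767 rpm, dir flips to −; running = −1549.9767
Stage 4 [96T→59T]: ω = 1549.9767×96/59 = 2521.9961 rpm, dir flips to +; running = +2521.9961
Stage 5 [96T→58T]: ω = 2521.9961×96/58 = 4174.3383 rpm, dir flips to −; running = −4174.3383
Stage 6 [94T→94T]: ω = 4174.3383×94/94 = 4174.3383 rpm, dir flips to +; running = +4174.3383

+4174.3383 rpm (same as input, |ω| = 4174.3383 rpm)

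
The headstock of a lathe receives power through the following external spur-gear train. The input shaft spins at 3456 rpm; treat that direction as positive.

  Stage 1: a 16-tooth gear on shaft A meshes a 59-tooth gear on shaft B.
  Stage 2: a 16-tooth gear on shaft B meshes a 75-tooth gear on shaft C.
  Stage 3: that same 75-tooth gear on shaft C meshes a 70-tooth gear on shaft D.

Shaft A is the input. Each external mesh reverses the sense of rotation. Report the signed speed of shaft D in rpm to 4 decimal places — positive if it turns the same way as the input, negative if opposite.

-214.2218 rpm (opposite to input, |ω| = 214.2218 rpm)

Stage 1 [16T→59T]: ω = 3456.0000×16/59 = 937.2203 rpm, dir flips to −; running = −937.2203
Stage 2 [16T→75T]: ω = 937.2203×16/75 = 199.9403 rpm, dir flips to +; running = +199.9403
Stage 3 [75T→70T]: ω = 199.9403×75/70 = 214.2218 rpm, dir flips to −; running = −214.2218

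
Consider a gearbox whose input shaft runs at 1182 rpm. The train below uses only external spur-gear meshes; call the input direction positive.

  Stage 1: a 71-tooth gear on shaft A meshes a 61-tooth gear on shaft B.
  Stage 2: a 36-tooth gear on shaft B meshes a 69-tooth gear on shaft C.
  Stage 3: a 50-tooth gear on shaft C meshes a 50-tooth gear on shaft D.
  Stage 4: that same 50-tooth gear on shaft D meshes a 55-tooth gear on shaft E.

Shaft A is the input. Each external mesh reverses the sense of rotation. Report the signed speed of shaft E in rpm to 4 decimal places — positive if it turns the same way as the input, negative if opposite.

Stage 1 [71T→61T]: ω = 1182.0000×71/61 = 1375.7705 rpm, dir flips to −; running = −1375.7705
Stage 2 [36T→69T]: ω = 1375.7705×36/69 = 717.7933 rpm, dir flips to +; running = +717.7933
Stage 3 [50T→50T]: ω = 717.7933×50/50 = 717.7933 rpm, dir flips to −; running = −717.7933
Stage 4 [50T→55T]: ω = 717.7933×50/55 = 652.5394 rpm, dir flips to +; running = +652.5394

+652.5394 rpm (same as input, |ω| = 652.5394 rpm)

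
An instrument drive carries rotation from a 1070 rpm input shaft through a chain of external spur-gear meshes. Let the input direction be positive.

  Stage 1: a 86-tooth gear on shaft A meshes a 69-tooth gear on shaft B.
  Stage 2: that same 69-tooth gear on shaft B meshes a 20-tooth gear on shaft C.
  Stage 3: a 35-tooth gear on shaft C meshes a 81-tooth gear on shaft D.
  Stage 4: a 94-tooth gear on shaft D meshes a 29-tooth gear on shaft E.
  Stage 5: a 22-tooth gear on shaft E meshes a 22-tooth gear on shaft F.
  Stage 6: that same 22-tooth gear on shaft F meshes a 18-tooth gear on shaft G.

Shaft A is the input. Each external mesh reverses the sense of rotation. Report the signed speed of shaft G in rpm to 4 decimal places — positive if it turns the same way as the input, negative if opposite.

+7876.1738 rpm (same as input, |ω| = 7876.1738 rpm)

Stage 1 [86T→69T]: ω = 1070.0000×86/69 = 1333.6232 rpm, dir flips to −; running = −1333.6232
Stage 2 [69T→20T]: ω = 1333.6232×69/20 = 4601.0000 rpm, dir flips to +; running = +4601.0000
Stage 3 [35T→81T]: ω = 4601.0000×35/81 = 1988.0864 rpm, dir flips to −; running = −1988.0864
Stage 4 [94T→29T]: ω = 1988.0864×94/29 = 6444.1422 rpm, dir flips to +; running = +6444.1422
Stage 5 [22T→22T]: ω = 6444.1422×22/22 = 6444.1422 rpm, dir flips to −; running = −6444.1422
Stage 6 [22T→18T]: ω = 6444.1422×22/18 = 7876.1738 rpm, dir flips to +; running = +7876.1738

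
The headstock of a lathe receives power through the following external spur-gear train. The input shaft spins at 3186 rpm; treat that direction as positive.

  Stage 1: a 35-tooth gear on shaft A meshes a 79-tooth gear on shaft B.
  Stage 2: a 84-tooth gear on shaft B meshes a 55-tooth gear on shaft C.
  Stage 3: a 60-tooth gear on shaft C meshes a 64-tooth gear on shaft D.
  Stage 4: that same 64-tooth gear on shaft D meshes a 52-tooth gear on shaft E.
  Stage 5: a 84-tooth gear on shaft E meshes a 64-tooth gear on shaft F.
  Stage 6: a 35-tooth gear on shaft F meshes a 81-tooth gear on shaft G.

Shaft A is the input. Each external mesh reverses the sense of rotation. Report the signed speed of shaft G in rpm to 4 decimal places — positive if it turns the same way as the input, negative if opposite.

Stage 1 [35T→79T]: ω = 3186.0000×35/79 = 1411.5190 rpm, dir flips to −; running = −1411.5190
Stage 2 [84T→55T]: ω = 1411.5190×84/55 = 2155.7745 rpm, dir flips to +; running = +2155.7745
Stage 3 [60T→64T]: ω = 2155.7745×60/64 = 2021.0386 rpm, dir flips to −; running = −2021.0386
Stage 4 [64T→52T]: ω = 2021.0386×64/52 = 2487.4321 rpm, dir flips to +; running = +2487.4321
Stage 5 [84T→64T]: ω = 2487.4321×84/64 = 3264.7546 rpm, dir flips to −; running = −3264.7546
Stage 6 [35T→81T]: ω = 3264.7546×35/81 = 1410.6964 rpm, dir flips to +; running = +1410.6964

+1410.6964 rpm (same as input, |ω| = 1410.6964 rpm)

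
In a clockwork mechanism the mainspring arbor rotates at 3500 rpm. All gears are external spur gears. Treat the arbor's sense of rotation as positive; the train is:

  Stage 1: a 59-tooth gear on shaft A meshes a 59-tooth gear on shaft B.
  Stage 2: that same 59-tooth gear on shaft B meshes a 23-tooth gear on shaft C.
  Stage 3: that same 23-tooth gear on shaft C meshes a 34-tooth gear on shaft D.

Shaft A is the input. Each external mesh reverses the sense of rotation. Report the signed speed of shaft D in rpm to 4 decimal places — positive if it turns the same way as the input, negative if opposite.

Stage 1 [59T→59T]: ω = 3500.0000×59/59 = 3500.0000 rpm, dir flips to −; running = −3500.0000
Stage 2 [59T→23T]: ω = 3500.0000×59/23 = 8978.2609 rpm, dir flips to +; running = +8978.2609
Stage 3 [23T→34T]: ω = 8978.2609×23/34 = 6073.5294 rpm, dir flips to −; running = −6073.5294

-6073.5294 rpm (opposite to input, |ω| = 6073.5294 rpm)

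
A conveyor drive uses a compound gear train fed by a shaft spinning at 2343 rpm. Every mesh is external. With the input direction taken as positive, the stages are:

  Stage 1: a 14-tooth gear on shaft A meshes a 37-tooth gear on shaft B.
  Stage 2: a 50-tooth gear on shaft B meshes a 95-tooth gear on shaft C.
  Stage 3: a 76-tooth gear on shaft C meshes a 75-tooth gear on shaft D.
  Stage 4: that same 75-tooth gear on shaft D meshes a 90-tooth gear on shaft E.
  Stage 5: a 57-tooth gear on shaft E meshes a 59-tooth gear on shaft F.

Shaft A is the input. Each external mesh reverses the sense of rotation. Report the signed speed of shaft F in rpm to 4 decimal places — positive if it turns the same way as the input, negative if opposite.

-380.6615 rpm (opposite to input, |ω| = 380.6615 rpm)

Stage 1 [14T→37T]: ω = 2343.0000×14/37 = 886.5405 rpm, dir flips to −; running = −886.5405
Stage 2 [50T→95T]: ω = 886.5405×50/95 = 466.6003 rpm, dir flips to +; running = +466.6003
Stage 3 [76T→75T]: ω = 466.6003×76/75 = 472.8216 rpm, dir flips to −; running = −472.8216
Stage 4 [75T→90T]: ω = 472.8216×75/90 = 394.0180 rpm, dir flips to +; running = +394.0180
Stage 5 [57T→59T]: ω = 394.0180×57/59 = 380.6615 rpm, dir flips to −; running = −380.6615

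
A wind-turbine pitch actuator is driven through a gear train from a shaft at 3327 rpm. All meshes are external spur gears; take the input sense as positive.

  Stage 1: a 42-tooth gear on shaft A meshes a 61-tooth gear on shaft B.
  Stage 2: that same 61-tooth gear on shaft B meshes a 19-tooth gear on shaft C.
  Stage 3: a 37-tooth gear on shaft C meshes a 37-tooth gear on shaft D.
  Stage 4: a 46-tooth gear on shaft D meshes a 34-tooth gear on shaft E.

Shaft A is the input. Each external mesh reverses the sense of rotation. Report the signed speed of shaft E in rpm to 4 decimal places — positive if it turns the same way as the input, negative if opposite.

Stage 1 [42T→61T]: ω = 3327.0000×42/61 = 2290.7213 rpm, dir flips to −; running = −2290.7213
Stage 2 [61T→19T]: ω = 2290.7213×61/19 = 7354.4211 rpm, dir flips to +; running = +7354.4211
Stage 3 [37T→37T]: ω = 7354.4211×37/37 = 7354.4211 rpm, dir flips to −; running = −7354.4211
Stage 4 [46T→34T]: ω = 7354.4211×46/34 = 9950.0991 rpm, dir flips to +; running = +9950.0991

+9950.0991 rpm (same as input, |ω| = 9950.0991 rpm)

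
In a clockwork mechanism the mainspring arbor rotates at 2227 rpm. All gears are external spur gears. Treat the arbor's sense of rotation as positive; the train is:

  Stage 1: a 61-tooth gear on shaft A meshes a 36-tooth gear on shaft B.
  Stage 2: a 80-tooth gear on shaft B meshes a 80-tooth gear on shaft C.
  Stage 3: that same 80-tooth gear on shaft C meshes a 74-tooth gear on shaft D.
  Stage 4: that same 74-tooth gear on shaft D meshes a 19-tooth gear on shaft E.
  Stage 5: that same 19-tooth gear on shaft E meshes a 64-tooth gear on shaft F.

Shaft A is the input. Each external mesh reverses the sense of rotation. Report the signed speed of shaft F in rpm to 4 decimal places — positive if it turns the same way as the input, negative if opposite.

-4716.9097 rpm (opposite to input, |ω| = 4716.9097 rpm)

Stage 1 [61T→36T]: ω = 2227.0000×61/36 = 3773.5278 rpm, dir flips to −; running = −3773.5278
Stage 2 [80T→80T]: ω = 3773.5278×80/80 = 3773.5278 rpm, dir flips to +; running = +3773.5278
Stage 3 [80T→74T]: ω = 3773.5278×80/74 = 4079.4895 rpm, dir flips to −; running = −4079.4895
Stage 4 [74T→19T]: ω = 4079.4895×74/19 = 15888.5380 rpm, dir flips to +; running = +15888.5380
Stage 5 [19T→64T]: ω = 15888.5380×19/64 = 4716.9097 rpm, dir flips to −; running = −4716.9097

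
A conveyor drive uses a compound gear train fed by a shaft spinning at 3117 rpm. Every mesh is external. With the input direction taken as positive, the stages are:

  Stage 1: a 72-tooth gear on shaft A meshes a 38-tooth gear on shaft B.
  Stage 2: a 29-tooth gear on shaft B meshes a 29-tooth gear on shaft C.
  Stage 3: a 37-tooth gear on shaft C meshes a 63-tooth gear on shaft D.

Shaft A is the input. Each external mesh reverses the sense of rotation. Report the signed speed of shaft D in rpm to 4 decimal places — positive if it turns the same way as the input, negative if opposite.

Stage 1 [72T→38T]: ω = 3117.0000×72/38 = 5905.8947 rpm, dir flips to −; running = −5905.8947
Stage 2 [29T→29T]: ω = 5905.8947×29/29 = 5905.8947 rpm, dir flips to +; running = +5905.8947
Stage 3 [37T→63T]: ω = 5905.8947×37/63 = 3468.5414 rpm, dir flips to −; running = −3468.5414

-3468.5414 rpm (opposite to input, |ω| = 3468.5414 rpm)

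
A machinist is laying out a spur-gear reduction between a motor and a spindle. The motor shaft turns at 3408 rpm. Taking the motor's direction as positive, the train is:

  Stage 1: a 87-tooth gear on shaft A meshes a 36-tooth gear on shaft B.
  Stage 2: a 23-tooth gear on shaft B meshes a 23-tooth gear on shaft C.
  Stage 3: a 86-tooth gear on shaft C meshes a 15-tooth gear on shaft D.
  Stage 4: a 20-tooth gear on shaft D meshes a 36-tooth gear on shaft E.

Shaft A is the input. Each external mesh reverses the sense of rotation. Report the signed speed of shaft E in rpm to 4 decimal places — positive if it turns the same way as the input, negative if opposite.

+26233.1852 rpm (same as input, |ω| = 26233.1852 rpm)

Stage 1 [87T→36T]: ω = 3408.0000×87/36 = 8236.0000 rpm, dir flips to −; running = −8236.0000
Stage 2 [23T→23T]: ω = 8236.0000×23/23 = 8236.0000 rpm, dir flips to +; running = +8236.0000
Stage 3 [86T→15T]: ω = 8236.0000×86/15 = 47219.7333 rpm, dir flips to −; running = −47219.7333
Stage 4 [20T→36T]: ω = 47219.7333×20/36 = 26233.1852 rpm, dir flips to +; running = +26233.1852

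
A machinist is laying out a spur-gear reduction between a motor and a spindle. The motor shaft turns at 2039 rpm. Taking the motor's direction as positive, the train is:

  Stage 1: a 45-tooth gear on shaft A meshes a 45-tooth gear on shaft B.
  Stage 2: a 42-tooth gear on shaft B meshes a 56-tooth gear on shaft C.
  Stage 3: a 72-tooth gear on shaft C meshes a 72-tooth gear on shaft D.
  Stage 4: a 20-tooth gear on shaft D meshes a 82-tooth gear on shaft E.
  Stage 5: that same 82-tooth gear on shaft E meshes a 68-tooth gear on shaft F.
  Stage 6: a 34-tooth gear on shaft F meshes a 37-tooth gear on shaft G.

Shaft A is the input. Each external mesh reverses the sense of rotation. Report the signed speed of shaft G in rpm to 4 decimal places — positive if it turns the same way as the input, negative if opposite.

Stage 1 [45T→45T]: ω = 2039.0000×45/45 = 2039.0000 rpm, dir flips to −; running = −2039.0000
Stage 2 [42T→56T]: ω = 2039.0000×42/56 = 1529.2500 rpm, dir flips to +; running = +1529.2500
Stage 3 [72T→72T]: ω = 1529.2500×72/72 = 1529.2500 rpm, dir flips to −; running = −1529.2500
Stage 4 [20T→82T]: ω = 1529.2500×20/82 = 372.9878 rpm, dir flips to +; running = +372.9878
Stage 5 [82T→68T]: ω = 372.9878×82/68 = 449.7794 rpm, dir flips to −; running = −449.7794
Stage 6 [34T→37T]: ω = 449.7794×34/37 = 413.3108 rpm, dir flips to +; running = +413.3108

+413.3108 rpm (same as input, |ω| = 413.3108 rpm)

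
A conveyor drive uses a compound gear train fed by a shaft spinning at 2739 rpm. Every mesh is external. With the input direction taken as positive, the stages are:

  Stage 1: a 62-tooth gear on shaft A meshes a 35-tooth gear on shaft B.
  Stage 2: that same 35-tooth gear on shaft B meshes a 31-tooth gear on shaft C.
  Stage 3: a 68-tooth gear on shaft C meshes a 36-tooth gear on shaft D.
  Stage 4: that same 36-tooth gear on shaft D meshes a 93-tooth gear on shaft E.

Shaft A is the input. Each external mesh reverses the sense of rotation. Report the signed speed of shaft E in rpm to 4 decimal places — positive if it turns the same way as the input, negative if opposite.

+4005.4194 rpm (same as input, |ω| = 4005.4194 rpm)

Stage 1 [62T→35T]: ω = 2739.0000×62/35 = 4851.9429 rpm, dir flips to −; running = −4851.9429
Stage 2 [35T→31T]: ω = 4851.9429×35/31 = 5478.0000 rpm, dir flips to +; running = +5478.0000
Stage 3 [68T→36T]: ω = 5478.0000×68/36 = 10347.3333 rpm, dir flips to −; running = −10347.3333
Stage 4 [36T→93T]: ω = 10347.3333×36/93 = 4005.4194 rpm, dir flips to +; running = +4005.4194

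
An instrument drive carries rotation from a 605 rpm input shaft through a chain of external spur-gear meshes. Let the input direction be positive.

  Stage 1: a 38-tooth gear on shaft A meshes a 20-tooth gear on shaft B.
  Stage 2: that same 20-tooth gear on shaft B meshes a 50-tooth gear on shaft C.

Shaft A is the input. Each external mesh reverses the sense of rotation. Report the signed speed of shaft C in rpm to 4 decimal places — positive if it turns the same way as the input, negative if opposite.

Stage 1 [38T→20T]: ω = 605.0000×38/20 = 1149.5000 rpm, dir flips to −; running = −1149.5000
Stage 2 [20T→50T]: ω = 1149.5000×20/50 = 459.8000 rpm, dir flips to +; running = +459.8000

+459.8000 rpm (same as input, |ω| = 459.8000 rpm)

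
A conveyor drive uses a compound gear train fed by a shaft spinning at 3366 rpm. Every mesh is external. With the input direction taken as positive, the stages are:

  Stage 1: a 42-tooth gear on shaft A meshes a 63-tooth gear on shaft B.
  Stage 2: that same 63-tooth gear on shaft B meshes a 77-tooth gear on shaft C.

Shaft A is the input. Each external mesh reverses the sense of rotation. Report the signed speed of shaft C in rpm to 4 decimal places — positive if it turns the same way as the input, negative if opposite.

Stage 1 [42T→63T]: ω = 3366.0000×42/63 = 2244.0000 rpm, dir flips to −; running = −2244.0000
Stage 2 [63T→77T]: ω = 2244.0000×63/77 = 1836.0000 rpm, dir flips to +; running = +1836.0000

+1836.0000 rpm (same as input, |ω| = 1836.0000 rpm)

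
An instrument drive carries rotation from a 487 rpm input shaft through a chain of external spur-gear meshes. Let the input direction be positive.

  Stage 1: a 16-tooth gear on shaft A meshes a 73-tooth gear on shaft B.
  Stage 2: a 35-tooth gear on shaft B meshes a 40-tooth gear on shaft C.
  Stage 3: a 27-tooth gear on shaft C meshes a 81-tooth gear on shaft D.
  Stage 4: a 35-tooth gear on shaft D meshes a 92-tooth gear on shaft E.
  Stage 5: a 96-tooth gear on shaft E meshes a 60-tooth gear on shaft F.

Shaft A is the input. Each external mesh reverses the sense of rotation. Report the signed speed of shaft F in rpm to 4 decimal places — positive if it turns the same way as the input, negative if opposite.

Stage 1 [16T→73T]: ω = 487.0000×16/73 = 106.7397 rpm, dir flips to −; running = −106.7397
Stage 2 [35T→40T]: ω = 106.7397×35/40 = 93.3973 rpm, dir flips to +; running = +93.3973
Stage 3 [27T→81T]: ω = 93.3973×27/81 = 31.1324 rpm, dir flips to −; running = −31.1324
Stage 4 [35T→92T]: ω = 31.1324×35/92 = 11.8439 rpm, dir flips to +; running = +11.8439
Stage 5 [96T→60T]: ω = 11.8439×96/60 = 18.9502 rpm, dir flips to −; running = −18.9502

-18.9502 rpm (opposite to input, |ω| = 18.9502 rpm)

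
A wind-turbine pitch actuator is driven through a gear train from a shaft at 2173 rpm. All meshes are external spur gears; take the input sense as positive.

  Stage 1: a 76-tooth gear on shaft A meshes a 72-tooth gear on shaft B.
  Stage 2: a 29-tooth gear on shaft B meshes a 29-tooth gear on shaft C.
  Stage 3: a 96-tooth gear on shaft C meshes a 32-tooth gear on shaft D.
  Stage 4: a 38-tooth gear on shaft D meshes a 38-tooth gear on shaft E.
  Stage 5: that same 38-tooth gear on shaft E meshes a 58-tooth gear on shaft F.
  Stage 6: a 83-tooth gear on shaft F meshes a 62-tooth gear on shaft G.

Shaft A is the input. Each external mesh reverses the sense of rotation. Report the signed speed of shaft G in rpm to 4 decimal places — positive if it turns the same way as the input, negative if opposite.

Stage 1 [76T→72T]: ω = 2173.0000×76/72 = 2293.7222 rpm, dir flips to −; running = −2293.7222
Stage 2 [29T→29T]: ω = 2293.7222×29/29 = 2293.7222 rpm, dir flips to +; running = +2293.7222
Stage 3 [96T→32T]: ω = 2293.7222×96/32 = 6881.1667 rpm, dir flips to −; running = −6881.1667
Stage 4 [38T→38T]: ω = 6881.1667×38/38 = 6881.1667 rpm, dir flips to +; running = +6881.1667
Stage 5 [38T→58T]: ω = 6881.1667×38/58 = 4508.3506 rpm, dir flips to −; running = −4508.3506
Stage 6 [83T→62T]: ω = 4508.3506×83/62 = 6035.3725 rpm, dir flips to +; running = +6035.3725

+6035.3725 rpm (same as input, |ω| = 6035.3725 rpm)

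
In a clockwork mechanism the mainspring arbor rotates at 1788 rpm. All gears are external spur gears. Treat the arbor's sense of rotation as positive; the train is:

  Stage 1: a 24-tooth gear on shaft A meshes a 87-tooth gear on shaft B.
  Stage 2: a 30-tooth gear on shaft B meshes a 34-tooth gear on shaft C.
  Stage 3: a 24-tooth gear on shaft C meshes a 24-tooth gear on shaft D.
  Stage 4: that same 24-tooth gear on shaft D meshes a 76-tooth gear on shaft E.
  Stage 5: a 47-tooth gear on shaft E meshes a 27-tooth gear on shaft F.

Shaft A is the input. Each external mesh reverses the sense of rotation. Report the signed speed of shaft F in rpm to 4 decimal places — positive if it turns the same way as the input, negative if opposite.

Stage 1 [24T→87T]: ω = 1788.0000×24/87 = 493.2414 rpm, dir flips to −; running = −493.2414
Stage 2 [30T→34T]: ω = 493.2414×30/34 = 435.2130 rpm, dir flips to +; running = +435.2130
Stage 3 [24T→24T]: ω = 435.2130×24/24 = 435.2130 rpm, dir flips to −; running = −435.2130
Stage 4 [24T→76T]: ω = 435.2130×24/76 = 137.4357 rpm, dir flips to +; running = +137.4357
Stage 5 [47T→27T]: ω = 137.4357×47/27 = 239.2399 rpm, dir flips to −; running = −239.2399

-239.2399 rpm (opposite to input, |ω| = 239.2399 rpm)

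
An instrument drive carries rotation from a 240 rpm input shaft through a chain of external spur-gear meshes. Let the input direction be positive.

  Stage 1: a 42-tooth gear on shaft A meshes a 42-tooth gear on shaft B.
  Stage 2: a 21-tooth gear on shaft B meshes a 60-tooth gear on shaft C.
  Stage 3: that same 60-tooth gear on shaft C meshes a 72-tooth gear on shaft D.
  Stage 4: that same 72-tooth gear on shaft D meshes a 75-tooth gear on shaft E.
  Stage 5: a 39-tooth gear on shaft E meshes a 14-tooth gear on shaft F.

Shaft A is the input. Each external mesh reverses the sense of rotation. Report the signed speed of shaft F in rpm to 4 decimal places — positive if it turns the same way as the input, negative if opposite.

Stage 1 [42T→42T]: ω = 240.0000×42/42 = 240.0000 rpm, dir flips to −; running = −240.0000
Stage 2 [21T→60T]: ω = 240.0000×21/60 = 84.0000 rpm, dir flips to +; running = +84.0000
Stage 3 [60T→72T]: ω = 84.0000×60/72 = 70.0000 rpm, dir flips to −; running = −70.0000
Stage 4 [72T→75T]: ω = 70.0000×72/75 = 67.2000 rpm, dir flips to +; running = +67.2000
Stage 5 [39T→14T]: ω = 67.2000×39/14 = 187.2000 rpm, dir flips to −; running = −187.2000

-187.2000 rpm (opposite to input, |ω| = 187.2000 rpm)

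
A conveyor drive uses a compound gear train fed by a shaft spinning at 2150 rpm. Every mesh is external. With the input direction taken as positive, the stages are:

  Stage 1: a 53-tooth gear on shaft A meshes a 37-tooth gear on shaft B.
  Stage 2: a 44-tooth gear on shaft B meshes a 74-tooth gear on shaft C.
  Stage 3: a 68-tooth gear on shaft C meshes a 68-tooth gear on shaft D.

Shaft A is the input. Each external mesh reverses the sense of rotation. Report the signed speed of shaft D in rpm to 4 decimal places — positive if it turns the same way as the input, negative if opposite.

Stage 1 [53T→37T]: ω = 2150.0000×53/37 = 3079.7297 rpm, dir flips to −; running = −3079.7297
Stage 2 [44T→74T]: ω = 3079.7297×44/74 = 1831.1907 rpm, dir flips to +; running = +1831.1907
Stage 3 [68T→68T]: ω = 1831.1907×68/68 = 1831.1907 rpm, dir flips to −; running = −1831.1907

-1831.1907 rpm (opposite to input, |ω| = 1831.1907 rpm)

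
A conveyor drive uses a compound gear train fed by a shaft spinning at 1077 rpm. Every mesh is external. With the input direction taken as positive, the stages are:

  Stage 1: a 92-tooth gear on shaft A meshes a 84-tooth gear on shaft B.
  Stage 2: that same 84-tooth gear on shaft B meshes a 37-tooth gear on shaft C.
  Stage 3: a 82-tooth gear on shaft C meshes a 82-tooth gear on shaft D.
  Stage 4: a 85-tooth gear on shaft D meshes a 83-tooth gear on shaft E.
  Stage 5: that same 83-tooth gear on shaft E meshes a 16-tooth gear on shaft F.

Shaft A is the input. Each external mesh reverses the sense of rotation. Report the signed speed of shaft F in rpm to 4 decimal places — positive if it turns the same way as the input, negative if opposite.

Stage 1 [92T→84T]: ω = 1077.0000×92/84 = 1179.5714 rpm, dir flips to −; running = −1179.5714
Stage 2 [84T→37T]: ω = 1179.5714×84/37 = 2677.9459 rpm, dir flips to +; running = +2677.9459
Stage 3 [82T→82T]: ω = 2677.9459×82/82 = 2677.9459 rpm, dir flips to −; running = −2677.9459
Stage 4 [85T→83T]: ω = 2677.9459×85/83 = 2742.4748 rpm, dir flips to +; running = +2742.4748
Stage 5 [83T→16T]: ω = 2742.4748×83/16 = 14226.5878 rpm, dir flips to −; running = −14226.5878

-14226.5878 rpm (opposite to input, |ω| = 14226.5878 rpm)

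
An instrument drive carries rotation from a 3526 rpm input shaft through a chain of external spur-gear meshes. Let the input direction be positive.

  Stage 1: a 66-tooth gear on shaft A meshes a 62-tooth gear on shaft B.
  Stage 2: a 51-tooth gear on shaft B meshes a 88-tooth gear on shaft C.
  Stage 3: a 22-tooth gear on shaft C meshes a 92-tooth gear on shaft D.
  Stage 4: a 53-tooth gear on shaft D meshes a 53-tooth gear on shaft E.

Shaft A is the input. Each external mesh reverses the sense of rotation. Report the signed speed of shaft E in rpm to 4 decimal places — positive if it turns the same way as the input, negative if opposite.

+520.1839 rpm (same as input, |ω| = 520.1839 rpm)

Stage 1 [66T→62T]: ω = 3526.0000×66/62 = 3753.4839 rpm, dir flips to −; running = −3753.4839
Stage 2 [51T→88T]: ω = 3753.4839×51/88 = 2175.3145 rpm, dir flips to +; running = +2175.3145
Stage 3 [22T→92T]: ω = 2175.3145×22/92 = 520.1839 rpm, dir flips to −; running = −520.1839
Stage 4 [53T→53T]: ω = 520.1839×53/53 = 520.1839 rpm, dir flips to +; running = +520.1839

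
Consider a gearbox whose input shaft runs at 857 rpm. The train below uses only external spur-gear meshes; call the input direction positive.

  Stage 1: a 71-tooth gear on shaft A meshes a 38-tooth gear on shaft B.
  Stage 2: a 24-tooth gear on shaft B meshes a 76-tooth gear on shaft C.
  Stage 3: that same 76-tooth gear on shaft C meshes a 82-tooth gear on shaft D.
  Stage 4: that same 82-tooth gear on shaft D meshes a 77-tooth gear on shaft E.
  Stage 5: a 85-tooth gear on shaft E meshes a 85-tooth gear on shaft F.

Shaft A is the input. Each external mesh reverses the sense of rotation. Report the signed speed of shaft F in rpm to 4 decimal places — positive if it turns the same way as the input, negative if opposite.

-499.0868 rpm (opposite to input, |ω| = 499.0868 rpm)

Stage 1 [71T→38T]: ω = 857.0000×71/38 = 1601.2368 rpm, dir flips to −; running = −1601.2368
Stage 2 [24T→76T]: ω = 1601.2368×24/76 = 505.6537 rpm, dir flips to +; running = +505.6537
Stage 3 [76T→82T]: ω = 505.6537×76/82 = 468.6547 rpm, dir flips to −; running = −468.6547
Stage 4 [82T→77T]: ω = 468.6547×82/77 = 499.0868 rpm, dir flips to +; running = +499.0868
Stage 5 [85T→85T]: ω = 499.0868×85/85 = 499.0868 rpm, dir flips to −; running = −499.0868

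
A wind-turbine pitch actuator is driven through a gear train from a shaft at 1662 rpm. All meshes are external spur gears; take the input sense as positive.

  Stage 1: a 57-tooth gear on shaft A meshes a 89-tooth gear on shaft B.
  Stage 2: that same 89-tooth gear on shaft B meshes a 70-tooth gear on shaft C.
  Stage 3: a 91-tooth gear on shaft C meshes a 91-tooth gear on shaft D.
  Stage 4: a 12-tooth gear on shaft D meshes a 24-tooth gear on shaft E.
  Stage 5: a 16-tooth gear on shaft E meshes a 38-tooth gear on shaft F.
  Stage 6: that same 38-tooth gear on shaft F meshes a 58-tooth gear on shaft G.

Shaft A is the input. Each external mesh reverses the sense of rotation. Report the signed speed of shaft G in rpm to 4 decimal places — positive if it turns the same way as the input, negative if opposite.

Stage 1 [57T→89T]: ω = 1662.0000×57/89 = 1064.4270 rpm, dir flips to −; running = −1064.4270
Stage 2 [89T→70T]: ω = 1064.4270×89/70 = 1353.3429 rpm, dir flips to +; running = +1353.3429
Stage 3 [91T→91T]: ω = 1353.3429×91/91 = 1353.3429 rpm, dir flips to −; running = −1353.3429
Stage 4 [12T→24T]: ω = 1353.3429×12/24 = 676.6714 rpm, dir flips to +; running = +676.6714
Stage 5 [16T→38T]: ω = 676.6714×16/38 = 284.9143 rpm, dir flips to −; running = −284.9143
Stage 6 [38T→58T]: ω = 284.9143×38/58 = 186.6680 rpm, dir flips to +; running = +186.6680

+186.6680 rpm (same as input, |ω| = 186.6680 rpm)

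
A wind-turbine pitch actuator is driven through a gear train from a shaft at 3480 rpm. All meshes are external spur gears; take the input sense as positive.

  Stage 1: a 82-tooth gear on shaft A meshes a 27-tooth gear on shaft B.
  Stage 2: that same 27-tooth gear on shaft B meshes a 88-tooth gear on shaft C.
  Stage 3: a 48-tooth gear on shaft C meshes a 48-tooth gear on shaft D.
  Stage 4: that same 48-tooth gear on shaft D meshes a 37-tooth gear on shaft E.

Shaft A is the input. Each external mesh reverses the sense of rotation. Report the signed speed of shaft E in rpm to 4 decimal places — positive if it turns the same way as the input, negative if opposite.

+4206.7813 rpm (same as input, |ω| = 4206.7813 rpm)

Stage 1 [82T→27T]: ω = 3480.0000×82/27 = 10568.8889 rpm, dir flips to −; running = −10568.8889
Stage 2 [27T→88T]: ω = 10568.8889×27/88 = 3242.7273 rpm, dir flips to +; running = +3242.7273
Stage 3 [48T→48T]: ω = 3242.7273×48/48 = 3242.7273 rpm, dir flips to −; running = −3242.7273
Stage 4 [48T→37T]: ω = 3242.7273×48/37 = 4206.7813 rpm, dir flips to +; running = +4206.7813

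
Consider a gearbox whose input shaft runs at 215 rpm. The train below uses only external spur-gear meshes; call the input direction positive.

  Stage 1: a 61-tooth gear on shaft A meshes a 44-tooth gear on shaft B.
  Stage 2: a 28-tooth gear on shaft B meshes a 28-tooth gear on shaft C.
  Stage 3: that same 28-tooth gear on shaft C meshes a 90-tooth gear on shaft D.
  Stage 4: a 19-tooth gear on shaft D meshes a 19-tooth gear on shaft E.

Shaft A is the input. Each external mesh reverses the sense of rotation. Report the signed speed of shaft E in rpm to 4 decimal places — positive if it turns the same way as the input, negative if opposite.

+92.7323 rpm (same as input, |ω| = 92.7323 rpm)

Stage 1 [61T→44T]: ω = 215.0000×61/44 = 298.0682 rpm, dir flips to −; running = −298.0682
Stage 2 [28T→28T]: ω = 298.0682×28/28 = 298.0682 rpm, dir flips to +; running = +298.0682
Stage 3 [28T→90T]: ω = 298.0682×28/90 = 92.7323 rpm, dir flips to −; running = −92.7323
Stage 4 [19T→19T]: ω = 92.7323×19/19 = 92.7323 rpm, dir flips to +; running = +92.7323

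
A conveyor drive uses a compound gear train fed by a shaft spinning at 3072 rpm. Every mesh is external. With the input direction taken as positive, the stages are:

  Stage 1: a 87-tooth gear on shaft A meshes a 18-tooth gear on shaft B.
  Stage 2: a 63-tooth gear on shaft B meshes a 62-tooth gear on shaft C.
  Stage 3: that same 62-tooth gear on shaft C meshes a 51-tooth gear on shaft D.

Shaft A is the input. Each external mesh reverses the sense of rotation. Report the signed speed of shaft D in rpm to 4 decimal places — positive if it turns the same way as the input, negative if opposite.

-18341.6471 rpm (opposite to input, |ω| = 18341.6471 rpm)

Stage 1 [87T→18T]: ω = 3072.0000×87/18 = 14848.0000 rpm, dir flips to −; running = −14848.0000
Stage 2 [63T→62T]: ω = 14848.0000×63/62 = 15087.4839 rpm, dir flips to +; running = +15087.4839
Stage 3 [62T→51T]: ω = 15087.4839×62/51 = 18341.6471 rpm, dir flips to −; running = −18341.6471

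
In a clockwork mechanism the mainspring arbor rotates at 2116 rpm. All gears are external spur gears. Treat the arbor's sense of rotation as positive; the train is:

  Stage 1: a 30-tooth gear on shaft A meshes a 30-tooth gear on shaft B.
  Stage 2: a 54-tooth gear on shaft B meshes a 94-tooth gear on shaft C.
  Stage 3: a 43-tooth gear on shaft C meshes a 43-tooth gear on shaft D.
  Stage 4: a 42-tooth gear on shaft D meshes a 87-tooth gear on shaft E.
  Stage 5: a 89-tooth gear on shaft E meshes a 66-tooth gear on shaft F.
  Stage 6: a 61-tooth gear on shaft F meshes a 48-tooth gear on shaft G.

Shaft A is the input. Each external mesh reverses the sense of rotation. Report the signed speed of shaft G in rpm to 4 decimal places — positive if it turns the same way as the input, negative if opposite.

+1005.6487 rpm (same as input, |ω| = 1005.6487 rpm)

Stage 1 [30T→30T]: ω = 2116.0000×30/30 = 2116.0000 rpm, dir flips to −; running = −2116.0000
Stage 2 [54T→94T]: ω = 2116.0000×54/94 = 1215.5745 rpm, dir flips to +; running = +1215.5745
Stage 3 [43T→43T]: ω = 1215.5745×43/43 = 1215.5745 rpm, dir flips to −; running = −1215.5745
Stage 4 [42T→87T]: ω = 1215.5745×42/87 = 586.8291 rpm, dir flips to +; running = +586.8291
Stage 5 [89T→66T]: ω = 586.8291×89/66 = 791.3301 rpm, dir flips to −; running = −791.3301
Stage 6 [61T→48T]: ω = 791.3301×61/48 = 1005.6487 rpm, dir flips to +; running = +1005.6487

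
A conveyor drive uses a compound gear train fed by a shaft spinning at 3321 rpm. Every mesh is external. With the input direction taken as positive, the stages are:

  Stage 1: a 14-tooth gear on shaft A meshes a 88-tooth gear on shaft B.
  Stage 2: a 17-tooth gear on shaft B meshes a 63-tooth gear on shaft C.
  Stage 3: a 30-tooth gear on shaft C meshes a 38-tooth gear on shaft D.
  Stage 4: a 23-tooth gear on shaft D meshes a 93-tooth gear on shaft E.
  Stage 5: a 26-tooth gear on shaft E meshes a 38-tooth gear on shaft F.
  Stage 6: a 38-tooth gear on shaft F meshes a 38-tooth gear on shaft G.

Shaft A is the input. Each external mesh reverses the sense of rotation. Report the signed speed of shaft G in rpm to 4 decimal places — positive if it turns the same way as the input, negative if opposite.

Stage 1 [14T→88T]: ω = 3321.0000×14/88 = 528.3409 rpm, dir flips to −; running = −528.3409
Stage 2 [17T→63T]: ω = 528.3409×17/63 = 142.5682 rpm, dir flips to +; running = +142.5682
Stage 3 [30T→38T]: ω = 142.5682×30/38 = 112.5538 rpm, dir flips to −; running = −112.5538
Stage 4 [23T→93T]: ω = 112.5538×23/93 = 27.8359 rpm, dir flips to +; running = +27.8359
Stage 5 [26T→38T]: ω = 27.8359×26/38 = 19.0456 rpm, dir flips to −; running = −19.0456
Stage 6 [38T→38T]: ω = 19.0456×38/38 = 19.0456 rpm, dir flips to +; running = +19.0456

+19.0456 rpm (same as input, |ω| = 19.0456 rpm)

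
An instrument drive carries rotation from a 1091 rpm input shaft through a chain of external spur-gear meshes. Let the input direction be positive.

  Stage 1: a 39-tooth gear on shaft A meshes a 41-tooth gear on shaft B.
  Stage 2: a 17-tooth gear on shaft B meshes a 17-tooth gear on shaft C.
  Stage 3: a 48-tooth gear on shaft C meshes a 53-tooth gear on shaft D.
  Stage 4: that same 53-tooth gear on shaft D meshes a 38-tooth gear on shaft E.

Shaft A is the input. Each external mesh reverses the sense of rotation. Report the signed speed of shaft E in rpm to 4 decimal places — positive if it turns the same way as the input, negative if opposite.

Stage 1 [39T→41T]: ω = 1091.0000×39/41 = 1037.7805 rpm, dir flips to −; running = −1037.7805
Stage 2 [17T→17T]: ω = 1037.7805×17/17 = 1037.7805 rpm, dir flips to +; running = +1037.7805
Stage 3 [48T→53T]: ω = 1037.7805×48/53 = 939.8767 rpm, dir flips to −; running = −939.8767
Stage 4 [53T→38T]: ω = 939.8767×53/38 = 1310.8806 rpm, dir flips to +; running = +1310.8806

+1310.8806 rpm (same as input, |ω| = 1310.8806 rpm)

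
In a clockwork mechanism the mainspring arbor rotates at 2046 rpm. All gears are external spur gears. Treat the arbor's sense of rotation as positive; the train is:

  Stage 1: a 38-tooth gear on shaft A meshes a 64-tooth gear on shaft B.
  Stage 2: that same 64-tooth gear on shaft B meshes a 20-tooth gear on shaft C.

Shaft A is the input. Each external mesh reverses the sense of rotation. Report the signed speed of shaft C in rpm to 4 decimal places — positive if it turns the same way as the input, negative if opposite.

+3887.4000 rpm (same as input, |ω| = 3887.4000 rpm)

Stage 1 [38T→64T]: ω = 2046.0000×38/64 = 1214.8125 rpm, dir flips to −; running = −1214.8125
Stage 2 [64T→20T]: ω = 1214.8125×64/20 = 3887.4000 rpm, dir flips to +; running = +3887.4000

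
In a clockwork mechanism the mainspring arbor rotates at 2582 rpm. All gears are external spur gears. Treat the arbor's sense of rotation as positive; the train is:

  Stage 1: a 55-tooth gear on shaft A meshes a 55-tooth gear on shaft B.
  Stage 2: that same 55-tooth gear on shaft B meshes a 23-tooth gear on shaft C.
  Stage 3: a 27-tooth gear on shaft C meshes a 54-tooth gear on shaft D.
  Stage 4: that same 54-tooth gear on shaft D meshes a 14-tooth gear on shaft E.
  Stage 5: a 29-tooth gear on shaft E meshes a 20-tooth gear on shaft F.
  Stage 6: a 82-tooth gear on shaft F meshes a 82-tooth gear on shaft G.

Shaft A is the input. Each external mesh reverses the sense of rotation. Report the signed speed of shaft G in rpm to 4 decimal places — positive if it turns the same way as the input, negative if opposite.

+17266.1227 rpm (same as input, |ω| = 17266.1227 rpm)

Stage 1 [55T→55T]: ω = 2582.0000×55/55 = 2582.0000 rpm, dir flips to −; running = −2582.0000
Stage 2 [55T→23T]: ω = 2582.0000×55/23 = 6174.3478 rpm, dir flips to +; running = +6174.3478
Stage 3 [27T→54T]: ω = 6174.3478×27/54 = 3087.1739 rpm, dir flips to −; running = −3087.1739
Stage 4 [54T→14T]: ω = 3087.1739×54/14 = 11907.6708 rpm, dir flips to +; running = +11907.6708
Stage 5 [29T→20T]: ω = 11907.6708×29/20 = 17266.1227 rpm, dir flips to −; running = −17266.1227
Stage 6 [82T→82T]: ω = 17266.1227×82/82 = 17266.1227 rpm, dir flips to +; running = +17266.1227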